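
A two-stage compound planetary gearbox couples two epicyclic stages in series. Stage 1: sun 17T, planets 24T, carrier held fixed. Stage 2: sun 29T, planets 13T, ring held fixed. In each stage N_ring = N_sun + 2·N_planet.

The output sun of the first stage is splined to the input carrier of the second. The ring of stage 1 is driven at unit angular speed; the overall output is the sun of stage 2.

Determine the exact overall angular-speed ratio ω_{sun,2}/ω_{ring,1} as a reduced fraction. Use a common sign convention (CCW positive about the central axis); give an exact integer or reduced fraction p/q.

Stage 1: N_ring = 17 + 2·24 = 65
Stage 1: 17(ω_s−ω_c) = −65(ω_r−ω_c),  ω_c=0, ω_r=1
Stage 1: ω_s = 0 − (65/17)(1−0) = -65/17
  ⇒ ω_s¹/ω_r¹ = -65/17
Stage 2: N_ring = 29 + 2·13 = 55
Stage 2: 29(ω_s−ω_c) = −55(ω_r−ω_c),  ω_r=0, ω_c=1
Stage 2: ω_s = 1 − (55/29)(0−1) = 84/29
  ⇒ ω_s²/ω_c² = 84/29
Coupling ω_c² = ω_s¹ ⇒ overall = -65/17 × 84/29 = -5460/493

-5460/493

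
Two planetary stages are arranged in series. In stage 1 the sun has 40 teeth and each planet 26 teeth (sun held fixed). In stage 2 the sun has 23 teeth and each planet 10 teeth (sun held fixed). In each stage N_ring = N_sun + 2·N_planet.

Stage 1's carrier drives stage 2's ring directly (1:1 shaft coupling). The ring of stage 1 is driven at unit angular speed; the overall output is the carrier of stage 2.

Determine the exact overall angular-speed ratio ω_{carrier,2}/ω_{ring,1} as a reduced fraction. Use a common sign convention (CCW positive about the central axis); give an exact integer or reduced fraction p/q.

989/2178

Stage 1: N_ring = 40 + 2·26 = 92
Stage 1: 40(ω_s−ω_c) = −92(ω_r−ω_c),  ω_s=0, ω_r=1
Stage 1: 40(0−ω_c) = −92(1−ω_c)  ⇒  132ω_c = 92  ⇒  ω_c = 23/33
  ⇒ ω_c¹/ω_r¹ = 23/33
Stage 2: N_ring = 23 + 2·10 = 43
Stage 2: 23(ω_s−ω_c) = −43(ω_r−ω_c),  ω_s=0, ω_r=1
Stage 2: 23(0−ω_c) = −43(1−ω_c)  ⇒  66ω_c = 43  ⇒  ω_c = 43/66
  ⇒ ω_c²/ω_r² = 43/66
Coupling ω_r² = ω_c¹ ⇒ overall = 23/33 × 43/66 = 989/2178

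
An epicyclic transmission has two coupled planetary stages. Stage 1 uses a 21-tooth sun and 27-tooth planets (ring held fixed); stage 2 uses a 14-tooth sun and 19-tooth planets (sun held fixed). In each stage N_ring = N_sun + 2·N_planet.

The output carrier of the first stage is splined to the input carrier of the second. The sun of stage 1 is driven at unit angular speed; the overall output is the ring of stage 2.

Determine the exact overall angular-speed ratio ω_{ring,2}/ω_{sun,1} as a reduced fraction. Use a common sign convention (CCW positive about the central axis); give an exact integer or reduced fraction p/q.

231/832

Stage 1: N_ring = 21 + 2·27 = 75
Stage 1: 21(ω_s−ω_c) = −75(ω_r−ω_c),  ω_r=0, ω_s=1
Stage 1: 21(1−ω_c) = −75(0−ω_c)  ⇒  96ω_c = 21  ⇒  ω_c = 7/32
  ⇒ ω_c¹/ω_s¹ = 7/32
Stage 2: N_ring = 14 + 2·19 = 52
Stage 2: 14(ω_s−ω_c) = −52(ω_r−ω_c),  ω_s=0, ω_c=1
Stage 2: ω_r = 1 − (14/52)(0−1) = 33/26
  ⇒ ω_r²/ω_c² = 33/26
Coupling ω_c² = ω_c¹ ⇒ overall = 7/32 × 33/26 = 231/832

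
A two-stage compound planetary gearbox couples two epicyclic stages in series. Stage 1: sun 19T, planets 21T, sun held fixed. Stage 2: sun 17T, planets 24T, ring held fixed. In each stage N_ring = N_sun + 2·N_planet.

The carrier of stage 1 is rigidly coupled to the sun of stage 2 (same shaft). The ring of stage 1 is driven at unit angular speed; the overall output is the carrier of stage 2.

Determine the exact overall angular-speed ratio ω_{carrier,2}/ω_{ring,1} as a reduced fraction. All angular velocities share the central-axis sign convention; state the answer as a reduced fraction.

1037/6560

Stage 1: N_ring = 19 + 2·21 = 61
Stage 1: 19(ω_s−ω_c) = −61(ω_r−ω_c),  ω_s=0, ω_r=1
Stage 1: 19(0−ω_c) = −61(1−ω_c)  ⇒  80ω_c = 61  ⇒  ω_c = 61/80
  ⇒ ω_c¹/ω_r¹ = 61/80
Stage 2: N_ring = 17 + 2·24 = 65
Stage 2: 17(ω_s−ω_c) = −65(ω_r−ω_c),  ω_r=0, ω_s=1
Stage 2: 17(1−ω_c) = −65(0−ω_c)  ⇒  82ω_c = 17  ⇒  ω_c = 17/82
  ⇒ ω_c²/ω_s² = 17/82
Coupling ω_s² = ω_c¹ ⇒ overall = 61/80 × 17/82 = 1037/6560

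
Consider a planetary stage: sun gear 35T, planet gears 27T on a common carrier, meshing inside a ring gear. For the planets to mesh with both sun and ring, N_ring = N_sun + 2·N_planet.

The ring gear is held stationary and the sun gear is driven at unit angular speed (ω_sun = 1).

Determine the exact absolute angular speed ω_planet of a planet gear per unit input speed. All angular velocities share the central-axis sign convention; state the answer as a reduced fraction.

N_ring = 35 + 2·27 = 89
35(ω_s−ω_c) = −89(ω_r−ω_c),  ω_r=0, ω_s=1
35(1−ω_c) = −89(0−ω_c)  ⇒  124ω_c = 35  ⇒  ω_c = 35/124
sun–planet: 35·(1−35/124) = −27·(ω_p−ω_c)  ⇒  ω_p−ω_c = −(35/27)·(89/124) = -3115/3348
ω_p = 35/124 − 3115/3348 = -35/54

-35/54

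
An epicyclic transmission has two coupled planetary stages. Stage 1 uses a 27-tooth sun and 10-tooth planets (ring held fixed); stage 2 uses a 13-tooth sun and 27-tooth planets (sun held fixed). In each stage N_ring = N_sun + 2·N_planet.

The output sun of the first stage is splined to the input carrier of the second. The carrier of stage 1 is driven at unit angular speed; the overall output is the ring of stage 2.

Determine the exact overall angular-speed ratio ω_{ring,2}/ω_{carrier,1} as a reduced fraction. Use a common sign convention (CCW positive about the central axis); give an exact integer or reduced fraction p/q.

5920/1809

Stage 1: N_ring = 27 + 2·10 = 47
Stage 1: 27(ω_s−ω_c) = −47(ω_r−ω_c),  ω_r=0, ω_c=1
Stage 1: ω_s = 1 − (47/27)(0−1) = 74/27
  ⇒ ω_s¹/ω_c¹ = 74/27
Stage 2: N_ring = 13 + 2·27 = 67
Stage 2: 13(ω_s−ω_c) = −67(ω_r−ω_c),  ω_s=0, ω_c=1
Stage 2: ω_r = 1 − (13/67)(0−1) = 80/67
  ⇒ ω_r²/ω_c² = 80/67
Coupling ω_c² = ω_s¹ ⇒ overall = 74/27 × 80/67 = 5920/1809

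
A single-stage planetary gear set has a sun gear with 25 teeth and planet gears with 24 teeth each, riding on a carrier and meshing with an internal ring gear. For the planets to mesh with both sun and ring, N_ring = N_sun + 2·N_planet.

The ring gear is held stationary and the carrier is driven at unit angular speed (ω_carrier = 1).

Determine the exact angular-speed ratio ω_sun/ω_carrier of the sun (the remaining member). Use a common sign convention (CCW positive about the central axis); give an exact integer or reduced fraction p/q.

N_ring = 25 + 2·24 = 73
25(ω_s−ω_c) = −73(ω_r−ω_c),  ω_r=0, ω_c=1
ω_s = 1 − (73/25)(0−1) = 98/25
ω_s/ω_c = 98/25

98/25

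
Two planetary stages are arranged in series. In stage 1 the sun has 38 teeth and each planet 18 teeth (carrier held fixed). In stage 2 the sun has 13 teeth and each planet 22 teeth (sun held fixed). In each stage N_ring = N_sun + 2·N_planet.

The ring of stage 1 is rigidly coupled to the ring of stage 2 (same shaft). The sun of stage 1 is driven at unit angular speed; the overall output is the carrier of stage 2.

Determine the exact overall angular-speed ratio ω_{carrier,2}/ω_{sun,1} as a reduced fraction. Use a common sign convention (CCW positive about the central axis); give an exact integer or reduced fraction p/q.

-1083/2590

Stage 1: N_ring = 38 + 2·18 = 74
Stage 1: 38(ω_s−ω_c) = −74(ω_r−ω_c),  ω_c=0, ω_s=1
Stage 1: ω_r = 0 − (38/74)(1−0) = -19/37
  ⇒ ω_r¹/ω_s¹ = -19/37
Stage 2: N_ring = 13 + 2·22 = 57
Stage 2: 13(ω_s−ω_c) = −57(ω_r−ω_c),  ω_s=0, ω_r=1
Stage 2: 13(0−ω_c) = −57(1−ω_c)  ⇒  70ω_c = 57  ⇒  ω_c = 57/70
  ⇒ ω_c²/ω_r² = 57/70
Coupling ω_r² = ω_r¹ ⇒ overall = -19/37 × 57/70 = -1083/2590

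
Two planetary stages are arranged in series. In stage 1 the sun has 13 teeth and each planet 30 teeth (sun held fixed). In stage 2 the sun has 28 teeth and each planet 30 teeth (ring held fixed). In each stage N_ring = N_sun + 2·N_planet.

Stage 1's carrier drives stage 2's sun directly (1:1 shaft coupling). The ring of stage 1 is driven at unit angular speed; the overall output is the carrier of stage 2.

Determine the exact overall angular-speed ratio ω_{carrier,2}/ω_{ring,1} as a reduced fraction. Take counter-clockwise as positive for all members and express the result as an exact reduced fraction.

511/2494

Stage 1: N_ring = 13 + 2·30 = 73
Stage 1: 13(ω_s−ω_c) = −73(ω_r−ω_c),  ω_s=0, ω_r=1
Stage 1: 13(0−ω_c) = −73(1−ω_c)  ⇒  86ω_c = 73  ⇒  ω_c = 73/86
  ⇒ ω_c¹/ω_r¹ = 73/86
Stage 2: N_ring = 28 + 2·30 = 88
Stage 2: 28(ω_s−ω_c) = −88(ω_r−ω_c),  ω_r=0, ω_s=1
Stage 2: 28(1−ω_c) = −88(0−ω_c)  ⇒  116ω_c = 28  ⇒  ω_c = 7/29
  ⇒ ω_c²/ω_s² = 7/29
Coupling ω_s² = ω_c¹ ⇒ overall = 73/86 × 7/29 = 511/2494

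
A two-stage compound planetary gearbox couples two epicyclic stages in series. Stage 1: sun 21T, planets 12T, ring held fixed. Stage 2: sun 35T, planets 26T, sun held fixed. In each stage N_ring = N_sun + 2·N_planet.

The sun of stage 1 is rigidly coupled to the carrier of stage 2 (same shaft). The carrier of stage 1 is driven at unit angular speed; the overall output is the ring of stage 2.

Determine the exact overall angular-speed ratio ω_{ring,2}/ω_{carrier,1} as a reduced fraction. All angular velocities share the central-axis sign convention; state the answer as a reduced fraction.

2684/609

Stage 1: N_ring = 21 + 2·12 = 45
Stage 1: 21(ω_s−ω_c) = −45(ω_r−ω_c),  ω_r=0, ω_c=1
Stage 1: ω_s = 1 − (45/21)(0−1) = 22/7
  ⇒ ω_s¹/ω_c¹ = 22/7
Stage 2: N_ring = 35 + 2·26 = 87
Stage 2: 35(ω_s−ω_c) = −87(ω_r−ω_c),  ω_s=0, ω_c=1
Stage 2: ω_r = 1 − (35/87)(0−1) = 122/87
  ⇒ ω_r²/ω_c² = 122/87
Coupling ω_c² = ω_s¹ ⇒ overall = 22/7 × 122/87 = 2684/609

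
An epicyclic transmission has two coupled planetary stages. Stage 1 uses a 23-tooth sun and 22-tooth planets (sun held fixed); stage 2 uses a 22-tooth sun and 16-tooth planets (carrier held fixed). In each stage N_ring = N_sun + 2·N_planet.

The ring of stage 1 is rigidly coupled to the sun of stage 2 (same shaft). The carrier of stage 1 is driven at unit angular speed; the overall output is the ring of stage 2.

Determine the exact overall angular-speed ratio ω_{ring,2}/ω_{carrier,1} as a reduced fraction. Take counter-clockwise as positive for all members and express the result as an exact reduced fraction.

Stage 1: N_ring = 23 + 2·22 = 67
Stage 1: 23(ω_s−ω_c) = −67(ω_r−ω_c),  ω_s=0, ω_c=1
Stage 1: ω_r = 1 − (23/67)(0−1) = 90/67
  ⇒ ω_r¹/ω_c¹ = 90/67
Stage 2: N_ring = 22 + 2·16 = 54
Stage 2: 22(ω_s−ω_c) = −54(ω_r−ω_c),  ω_c=0, ω_s=1
Stage 2: ω_r = 0 − (22/54)(1−0) = -11/27
  ⇒ ω_r²/ω_s² = -11/27
Coupling ω_s² = ω_r¹ ⇒ overall = 90/67 × -11/27 = -110/201

-110/201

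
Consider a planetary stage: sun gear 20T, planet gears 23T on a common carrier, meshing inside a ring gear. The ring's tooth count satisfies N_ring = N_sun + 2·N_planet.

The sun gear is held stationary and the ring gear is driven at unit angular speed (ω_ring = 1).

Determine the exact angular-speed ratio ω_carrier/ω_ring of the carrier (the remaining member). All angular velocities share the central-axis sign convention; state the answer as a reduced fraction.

N_ring = 20 + 2·23 = 66
20(ω_s−ω_c) = −66(ω_r−ω_c),  ω_s=0, ω_r=1
20(0−ω_c) = −66(1−ω_c)  ⇒  86ω_c = 66  ⇒  ω_c = 33/43
ω_c/ω_r = 33/43

33/43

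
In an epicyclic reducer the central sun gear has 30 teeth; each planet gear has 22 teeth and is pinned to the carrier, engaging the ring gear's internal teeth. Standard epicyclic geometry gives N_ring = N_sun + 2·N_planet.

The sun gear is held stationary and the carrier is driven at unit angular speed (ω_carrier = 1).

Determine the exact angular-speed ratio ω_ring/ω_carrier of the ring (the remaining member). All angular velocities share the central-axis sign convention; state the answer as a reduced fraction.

N_ring = 30 + 2·22 = 74
30(ω_s−ω_c) = −74(ω_r−ω_c),  ω_s=0, ω_c=1
ω_r = 1 − (30/74)(0−1) = 52/37
ω_r/ω_c = 52/37

52/37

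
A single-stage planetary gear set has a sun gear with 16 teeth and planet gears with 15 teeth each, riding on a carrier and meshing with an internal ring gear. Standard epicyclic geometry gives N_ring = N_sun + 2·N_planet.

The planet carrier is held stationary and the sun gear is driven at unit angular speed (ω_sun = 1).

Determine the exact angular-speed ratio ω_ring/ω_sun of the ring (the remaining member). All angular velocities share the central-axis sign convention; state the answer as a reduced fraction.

N_ring = 16 + 2·15 = 46
16(ω_s−ω_c) = −46(ω_r−ω_c),  ω_c=0, ω_s=1
ω_r = 0 − (16/46)(1−0) = -8/23
ω_r/ω_s = -8/23

-8/23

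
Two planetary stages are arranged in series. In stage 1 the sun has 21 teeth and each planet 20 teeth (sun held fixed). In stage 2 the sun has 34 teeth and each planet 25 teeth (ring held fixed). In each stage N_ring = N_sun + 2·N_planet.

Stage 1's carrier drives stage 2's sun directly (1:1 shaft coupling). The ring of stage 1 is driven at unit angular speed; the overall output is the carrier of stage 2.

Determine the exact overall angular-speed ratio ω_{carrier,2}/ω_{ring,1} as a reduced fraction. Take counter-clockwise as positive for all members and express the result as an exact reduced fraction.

1037/4838

Stage 1: N_ring = 21 + 2·20 = 61
Stage 1: 21(ω_s−ω_c) = −61(ω_r−ω_c),  ω_s=0, ω_r=1
Stage 1: 21(0−ω_c) = −61(1−ω_c)  ⇒  82ω_c = 61  ⇒  ω_c = 61/82
  ⇒ ω_c¹/ω_r¹ = 61/82
Stage 2: N_ring = 34 + 2·25 = 84
Stage 2: 34(ω_s−ω_c) = −84(ω_r−ω_c),  ω_r=0, ω_s=1
Stage 2: 34(1−ω_c) = −84(0−ω_c)  ⇒  118ω_c = 34  ⇒  ω_c = 17/59
  ⇒ ω_c²/ω_s² = 17/59
Coupling ω_s² = ω_c¹ ⇒ overall = 61/82 × 17/59 = 1037/4838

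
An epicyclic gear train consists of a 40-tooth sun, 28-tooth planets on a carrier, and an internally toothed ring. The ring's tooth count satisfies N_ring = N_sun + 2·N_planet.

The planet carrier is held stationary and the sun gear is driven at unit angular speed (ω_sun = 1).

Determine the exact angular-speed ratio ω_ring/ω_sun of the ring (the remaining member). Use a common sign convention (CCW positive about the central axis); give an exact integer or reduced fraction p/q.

-5/12

N_ring = 40 + 2·28 = 96
40(ω_s−ω_c) = −96(ω_r−ω_c),  ω_c=0, ω_s=1
ω_r = 0 − (40/96)(1−0) = -5/12
ω_r/ω_s = -5/12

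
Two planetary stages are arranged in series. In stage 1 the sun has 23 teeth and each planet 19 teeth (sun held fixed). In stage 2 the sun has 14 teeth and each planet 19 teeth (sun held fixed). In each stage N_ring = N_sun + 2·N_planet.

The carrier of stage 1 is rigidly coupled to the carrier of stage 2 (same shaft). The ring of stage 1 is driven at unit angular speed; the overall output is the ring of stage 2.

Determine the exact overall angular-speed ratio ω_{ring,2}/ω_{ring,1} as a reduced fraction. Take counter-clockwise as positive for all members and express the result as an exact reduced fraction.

671/728

Stage 1: N_ring = 23 + 2·19 = 61
Stage 1: 23(ω_s−ω_c) = −61(ω_r−ω_c),  ω_s=0, ω_r=1
Stage 1: 23(0−ω_c) = −61(1−ω_c)  ⇒  84ω_c = 61  ⇒  ω_c = 61/84
  ⇒ ω_c¹/ω_r¹ = 61/84
Stage 2: N_ring = 14 + 2·19 = 52
Stage 2: 14(ω_s−ω_c) = −52(ω_r−ω_c),  ω_s=0, ω_c=1
Stage 2: ω_r = 1 − (14/52)(0−1) = 33/26
  ⇒ ω_r²/ω_c² = 33/26
Coupling ω_c² = ω_c¹ ⇒ overall = 61/84 × 33/26 = 671/728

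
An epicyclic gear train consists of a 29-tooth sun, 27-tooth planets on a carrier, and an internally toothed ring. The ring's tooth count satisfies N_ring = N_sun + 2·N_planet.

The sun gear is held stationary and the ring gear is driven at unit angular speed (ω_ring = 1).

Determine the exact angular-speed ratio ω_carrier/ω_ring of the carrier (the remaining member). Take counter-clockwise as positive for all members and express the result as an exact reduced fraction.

N_ring = 29 + 2·27 = 83
29(ω_s−ω_c) = −83(ω_r−ω_c),  ω_s=0, ω_r=1
29(0−ω_c) = −83(1−ω_c)  ⇒  112ω_c = 83  ⇒  ω_c = 83/112
ω_c/ω_r = 83/112

83/112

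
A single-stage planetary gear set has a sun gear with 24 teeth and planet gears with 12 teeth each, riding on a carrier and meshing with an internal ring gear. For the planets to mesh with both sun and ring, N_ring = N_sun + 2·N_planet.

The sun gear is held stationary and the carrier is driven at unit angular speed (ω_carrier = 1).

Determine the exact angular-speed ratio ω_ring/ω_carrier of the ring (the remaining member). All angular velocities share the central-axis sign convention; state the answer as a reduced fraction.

3/2

N_ring = 24 + 2·12 = 48
24(ω_s−ω_c) = −48(ω_r−ω_c),  ω_s=0, ω_c=1
ω_r = 1 − (24/48)(0−1) = 3/2
ω_r/ω_c = 3/2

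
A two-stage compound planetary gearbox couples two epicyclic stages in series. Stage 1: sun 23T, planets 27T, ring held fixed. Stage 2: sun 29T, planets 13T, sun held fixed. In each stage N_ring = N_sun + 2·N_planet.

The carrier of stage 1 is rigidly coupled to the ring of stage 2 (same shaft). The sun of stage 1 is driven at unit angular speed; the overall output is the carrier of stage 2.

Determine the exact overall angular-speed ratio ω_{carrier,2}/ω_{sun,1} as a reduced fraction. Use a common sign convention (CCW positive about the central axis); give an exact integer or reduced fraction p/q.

253/1680

Stage 1: N_ring = 23 + 2·27 = 77
Stage 1: 23(ω_s−ω_c) = −77(ω_r−ω_c),  ω_r=0, ω_s=1
Stage 1: 23(1−ω_c) = −77(0−ω_c)  ⇒  100ω_c = 23  ⇒  ω_c = 23/100
  ⇒ ω_c¹/ω_s¹ = 23/100
Stage 2: N_ring = 29 + 2·13 = 55
Stage 2: 29(ω_s−ω_c) = −55(ω_r−ω_c),  ω_s=0, ω_r=1
Stage 2: 29(0−ω_c) = −55(1−ω_c)  ⇒  84ω_c = 55  ⇒  ω_c = 55/84
  ⇒ ω_c²/ω_r² = 55/84
Coupling ω_r² = ω_c¹ ⇒ overall = 23/100 × 55/84 = 253/1680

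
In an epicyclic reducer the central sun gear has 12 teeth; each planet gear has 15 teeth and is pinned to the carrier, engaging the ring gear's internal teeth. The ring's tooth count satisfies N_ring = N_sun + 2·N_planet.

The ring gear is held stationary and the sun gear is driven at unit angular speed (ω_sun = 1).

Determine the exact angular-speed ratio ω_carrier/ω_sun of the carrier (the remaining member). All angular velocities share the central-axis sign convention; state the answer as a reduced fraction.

2/9

N_ring = 12 + 2·15 = 42
12(ω_s−ω_c) = −42(ω_r−ω_c),  ω_r=0, ω_s=1
12(1−ω_c) = −42(0−ω_c)  ⇒  54ω_c = 12  ⇒  ω_c = 2/9
ω_c/ω_s = 2/9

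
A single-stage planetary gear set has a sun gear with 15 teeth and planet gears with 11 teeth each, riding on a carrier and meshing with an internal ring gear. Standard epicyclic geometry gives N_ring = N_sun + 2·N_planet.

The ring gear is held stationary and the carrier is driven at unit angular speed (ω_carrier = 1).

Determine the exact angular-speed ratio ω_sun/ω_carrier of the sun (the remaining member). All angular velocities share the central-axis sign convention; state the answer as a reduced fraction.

52/15

N_ring = 15 + 2·11 = 37
15(ω_s−ω_c) = −37(ω_r−ω_c),  ω_r=0, ω_c=1
ω_s = 1 − (37/15)(0−1) = 52/15
ω_s/ω_c = 52/15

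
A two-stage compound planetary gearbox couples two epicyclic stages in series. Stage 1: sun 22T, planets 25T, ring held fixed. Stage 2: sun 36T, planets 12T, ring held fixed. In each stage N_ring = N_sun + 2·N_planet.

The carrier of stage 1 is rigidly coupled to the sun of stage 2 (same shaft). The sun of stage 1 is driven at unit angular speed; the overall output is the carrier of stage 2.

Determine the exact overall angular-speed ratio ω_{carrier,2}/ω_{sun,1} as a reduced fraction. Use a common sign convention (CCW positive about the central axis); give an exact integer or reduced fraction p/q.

33/376

Stage 1: N_ring = 22 + 2·25 = 72
Stage 1: 22(ω_s−ω_c) = −72(ω_r−ω_c),  ω_r=0, ω_s=1
Stage 1: 22(1−ω_c) = −72(0−ω_c)  ⇒  94ω_c = 22  ⇒  ω_c = 11/47
  ⇒ ω_c¹/ω_s¹ = 11/47
Stage 2: N_ring = 36 + 2·12 = 60
Stage 2: 36(ω_s−ω_c) = −60(ω_r−ω_c),  ω_r=0, ω_s=1
Stage 2: 36(1−ω_c) = −60(0−ω_c)  ⇒  96ω_c = 36  ⇒  ω_c = 3/8
  ⇒ ω_c²/ω_s² = 3/8
Coupling ω_s² = ω_c¹ ⇒ overall = 11/47 × 3/8 = 33/376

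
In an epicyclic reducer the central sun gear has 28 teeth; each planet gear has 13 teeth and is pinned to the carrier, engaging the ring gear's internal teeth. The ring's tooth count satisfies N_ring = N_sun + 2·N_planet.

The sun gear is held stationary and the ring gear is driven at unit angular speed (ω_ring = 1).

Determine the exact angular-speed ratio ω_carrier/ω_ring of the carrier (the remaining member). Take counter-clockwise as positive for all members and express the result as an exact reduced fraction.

27/41

N_ring = 28 + 2·13 = 54
28(ω_s−ω_c) = −54(ω_r−ω_c),  ω_s=0, ω_r=1
28(0−ω_c) = −54(1−ω_c)  ⇒  82ω_c = 54  ⇒  ω_c = 27/41
ω_c/ω_r = 27/41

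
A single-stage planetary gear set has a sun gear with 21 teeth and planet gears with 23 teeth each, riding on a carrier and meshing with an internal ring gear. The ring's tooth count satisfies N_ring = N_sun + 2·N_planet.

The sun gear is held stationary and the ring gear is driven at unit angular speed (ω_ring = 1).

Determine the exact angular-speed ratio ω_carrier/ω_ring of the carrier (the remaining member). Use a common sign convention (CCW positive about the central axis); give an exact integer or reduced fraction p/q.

N_ring = 21 + 2·23 = 67
21(ω_s−ω_c) = −67(ω_r−ω_c),  ω_s=0, ω_r=1
21(0−ω_c) = −67(1−ω_c)  ⇒  88ω_c = 67  ⇒  ω_c = 67/88
ω_c/ω_r = 67/88

67/88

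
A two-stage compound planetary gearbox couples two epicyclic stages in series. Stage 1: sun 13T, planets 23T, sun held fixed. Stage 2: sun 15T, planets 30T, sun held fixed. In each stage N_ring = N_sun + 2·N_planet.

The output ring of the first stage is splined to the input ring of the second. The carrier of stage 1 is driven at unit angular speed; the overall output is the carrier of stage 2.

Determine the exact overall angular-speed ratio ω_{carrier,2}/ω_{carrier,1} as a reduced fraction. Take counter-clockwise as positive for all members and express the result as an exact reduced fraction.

Stage 1: N_ring = 13 + 2·23 = 59
Stage 1: 13(ω_s−ω_c) = −59(ω_r−ω_c),  ω_s=0, ω_c=1
Stage 1: ω_r = 1 − (13/59)(0−1) = 72/59
  ⇒ ω_r¹/ω_c¹ = 72/59
Stage 2: N_ring = 15 + 2·30 = 75
Stage 2: 15(ω_s−ω_c) = −75(ω_r−ω_c),  ω_s=0, ω_r=1
Stage 2: 15(0−ω_c) = −75(1−ω_c)  ⇒  90ω_c = 75  ⇒  ω_c = 5/6
  ⇒ ω_c²/ω_r² = 5/6
Coupling ω_r² = ω_r¹ ⇒ overall = 72/59 × 5/6 = 60/59

60/59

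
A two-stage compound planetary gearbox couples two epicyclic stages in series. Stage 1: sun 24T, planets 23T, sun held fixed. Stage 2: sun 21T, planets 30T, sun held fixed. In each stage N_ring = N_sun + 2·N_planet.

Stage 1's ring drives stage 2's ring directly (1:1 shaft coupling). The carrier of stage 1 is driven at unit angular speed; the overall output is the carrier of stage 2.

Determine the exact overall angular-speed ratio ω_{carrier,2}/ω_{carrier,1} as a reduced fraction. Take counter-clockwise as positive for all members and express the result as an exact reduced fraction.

1269/1190

Stage 1: N_ring = 24 + 2·23 = 70
Stage 1: 24(ω_s−ω_c) = −70(ω_r−ω_c),  ω_s=0, ω_c=1
Stage 1: ω_r = 1 − (24/70)(0−1) = 47/35
  ⇒ ω_r¹/ω_c¹ = 47/35
Stage 2: N_ring = 21 + 2·30 = 81
Stage 2: 21(ω_s−ω_c) = −81(ω_r−ω_c),  ω_s=0, ω_r=1
Stage 2: 21(0−ω_c) = −81(1−ω_c)  ⇒  102ω_c = 81  ⇒  ω_c = 27/34
  ⇒ ω_c²/ω_r² = 27/34
Coupling ω_r² = ω_r¹ ⇒ overall = 47/35 × 27/34 = 1269/1190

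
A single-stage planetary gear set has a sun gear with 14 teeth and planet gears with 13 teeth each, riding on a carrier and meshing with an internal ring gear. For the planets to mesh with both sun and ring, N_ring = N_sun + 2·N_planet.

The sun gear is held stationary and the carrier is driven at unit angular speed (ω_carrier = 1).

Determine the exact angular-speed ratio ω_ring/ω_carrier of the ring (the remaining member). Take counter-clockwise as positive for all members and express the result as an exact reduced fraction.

N_ring = 14 + 2·13 = 40
14(ω_s−ω_c) = −40(ω_r−ω_c),  ω_s=0, ω_c=1
ω_r = 1 − (14/40)(0−1) = 27/20
ω_r/ω_c = 27/20

27/20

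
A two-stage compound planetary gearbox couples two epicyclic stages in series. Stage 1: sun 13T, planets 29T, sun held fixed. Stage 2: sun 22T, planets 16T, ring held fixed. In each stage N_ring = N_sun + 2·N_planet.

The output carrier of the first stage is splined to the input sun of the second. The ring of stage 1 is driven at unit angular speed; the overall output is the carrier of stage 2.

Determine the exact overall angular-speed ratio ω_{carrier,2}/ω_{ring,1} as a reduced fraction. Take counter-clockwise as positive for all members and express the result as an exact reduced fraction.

781/3192

Stage 1: N_ring = 13 + 2·29 = 71
Stage 1: 13(ω_s−ω_c) = −71(ω_r−ω_c),  ω_s=0, ω_r=1
Stage 1: 13(0−ω_c) = −71(1−ω_c)  ⇒  84ω_c = 71  ⇒  ω_c = 71/84
  ⇒ ω_c¹/ω_r¹ = 71/84
Stage 2: N_ring = 22 + 2·16 = 54
Stage 2: 22(ω_s−ω_c) = −54(ω_r−ω_c),  ω_r=0, ω_s=1
Stage 2: 22(1−ω_c) = −54(0−ω_c)  ⇒  76ω_c = 22  ⇒  ω_c = 11/38
  ⇒ ω_c²/ω_s² = 11/38
Coupling ω_s² = ω_c¹ ⇒ overall = 71/84 × 11/38 = 781/3192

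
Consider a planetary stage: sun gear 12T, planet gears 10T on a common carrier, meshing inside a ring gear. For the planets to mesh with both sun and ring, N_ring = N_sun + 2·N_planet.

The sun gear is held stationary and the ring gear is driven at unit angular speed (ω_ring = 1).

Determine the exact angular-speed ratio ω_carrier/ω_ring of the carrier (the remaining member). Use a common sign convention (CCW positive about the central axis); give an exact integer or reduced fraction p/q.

N_ring = 12 + 2·10 = 32
12(ω_s−ω_c) = −32(ω_r−ω_c),  ω_s=0, ω_r=1
12(0−ω_c) = −32(1−ω_c)  ⇒  44ω_c = 32  ⇒  ω_c = 8/11
ω_c/ω_r = 8/11

8/11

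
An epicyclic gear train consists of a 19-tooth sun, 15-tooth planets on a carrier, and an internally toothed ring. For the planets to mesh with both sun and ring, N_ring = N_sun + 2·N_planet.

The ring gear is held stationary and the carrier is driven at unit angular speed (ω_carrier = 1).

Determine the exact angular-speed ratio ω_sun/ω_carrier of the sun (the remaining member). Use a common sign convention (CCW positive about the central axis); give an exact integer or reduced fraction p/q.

68/19

N_ring = 19 + 2·15 = 49
19(ω_s−ω_c) = −49(ω_r−ω_c),  ω_r=0, ω_c=1
ω_s = 1 − (49/19)(0−1) = 68/19
ω_s/ω_c = 68/19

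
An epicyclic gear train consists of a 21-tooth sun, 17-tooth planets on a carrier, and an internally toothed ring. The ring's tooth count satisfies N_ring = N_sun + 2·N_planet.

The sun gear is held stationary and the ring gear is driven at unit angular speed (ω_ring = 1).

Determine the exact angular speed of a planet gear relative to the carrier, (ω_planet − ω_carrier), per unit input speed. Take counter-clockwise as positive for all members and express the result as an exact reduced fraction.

1155/1292

N_ring = 21 + 2·17 = 55
21(ω_s−ω_c) = −55(ω_r−ω_c),  ω_s=0, ω_r=1
21(0−ω_c) = −55(1−ω_c)  ⇒  76ω_c = 55  ⇒  ω_c = 55/76
sun–planet: 21·(0−55/76) = −17·(ω_p−ω_c)  ⇒  ω_p−ω_c = −(21/17)·(-55/76) = 1155/1292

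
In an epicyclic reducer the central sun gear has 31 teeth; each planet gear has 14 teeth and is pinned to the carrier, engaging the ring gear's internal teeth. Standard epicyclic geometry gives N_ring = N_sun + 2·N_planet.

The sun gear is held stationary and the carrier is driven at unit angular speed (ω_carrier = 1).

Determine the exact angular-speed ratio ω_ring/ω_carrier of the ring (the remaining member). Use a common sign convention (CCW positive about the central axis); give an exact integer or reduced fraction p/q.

N_ring = 31 + 2·14 = 59
31(ω_s−ω_c) = −59(ω_r−ω_c),  ω_s=0, ω_c=1
ω_r = 1 − (31/59)(0−1) = 90/59
ω_r/ω_c = 90/59

90/59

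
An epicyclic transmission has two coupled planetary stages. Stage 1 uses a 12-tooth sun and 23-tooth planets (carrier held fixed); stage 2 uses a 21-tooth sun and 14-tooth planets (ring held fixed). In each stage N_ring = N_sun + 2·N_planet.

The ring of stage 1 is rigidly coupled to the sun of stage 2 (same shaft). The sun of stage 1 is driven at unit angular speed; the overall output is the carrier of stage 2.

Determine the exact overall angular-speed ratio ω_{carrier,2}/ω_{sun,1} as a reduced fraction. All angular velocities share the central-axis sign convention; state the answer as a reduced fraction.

-9/145

Stage 1: N_ring = 12 + 2·23 = 58
Stage 1: 12(ω_s−ω_c) = −58(ω_r−ω_c),  ω_c=0, ω_s=1
Stage 1: ω_r = 0 − (12/58)(1−0) = -6/29
  ⇒ ω_r¹/ω_s¹ = -6/29
Stage 2: N_ring = 21 + 2·14 = 49
Stage 2: 21(ω_s−ω_c) = −49(ω_r−ω_c),  ω_r=0, ω_s=1
Stage 2: 21(1−ω_c) = −49(0−ω_c)  ⇒  70ω_c = 21  ⇒  ω_c = 3/10
  ⇒ ω_c²/ω_s² = 3/10
Coupling ω_s² = ω_r¹ ⇒ overall = -6/29 × 3/10 = -9/145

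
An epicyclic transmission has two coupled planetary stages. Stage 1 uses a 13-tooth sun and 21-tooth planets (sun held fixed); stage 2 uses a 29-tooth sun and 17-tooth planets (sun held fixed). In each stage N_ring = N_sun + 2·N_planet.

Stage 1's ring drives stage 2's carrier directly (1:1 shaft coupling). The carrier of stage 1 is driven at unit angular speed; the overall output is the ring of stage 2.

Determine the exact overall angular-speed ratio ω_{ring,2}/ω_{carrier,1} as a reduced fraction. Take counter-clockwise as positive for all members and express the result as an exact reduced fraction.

Stage 1: N_ring = 13 + 2·21 = 55
Stage 1: 13(ω_s−ω_c) = −55(ω_r−ω_c),  ω_s=0, ω_c=1
Stage 1: ω_r = 1 − (13/55)(0−1) = 68/55
  ⇒ ω_r¹/ω_c¹ = 68/55
Stage 2: N_ring = 29 + 2·17 = 63
Stage 2: 29(ω_s−ω_c) = −63(ω_r−ω_c),  ω_s=0, ω_c=1
Stage 2: ω_r = 1 − (29/63)(0−1) = 92/63
  ⇒ ω_r²/ω_c² = 92/63
Coupling ω_c² = ω_r¹ ⇒ overall = 68/55 × 92/63 = 6256/3465

6256/3465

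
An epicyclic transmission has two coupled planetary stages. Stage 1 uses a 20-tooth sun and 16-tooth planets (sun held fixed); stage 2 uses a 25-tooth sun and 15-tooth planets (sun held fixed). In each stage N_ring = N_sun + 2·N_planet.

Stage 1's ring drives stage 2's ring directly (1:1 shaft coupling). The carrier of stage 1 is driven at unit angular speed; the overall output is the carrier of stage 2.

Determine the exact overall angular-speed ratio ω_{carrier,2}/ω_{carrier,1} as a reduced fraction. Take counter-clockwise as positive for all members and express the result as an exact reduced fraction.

Stage 1: N_ring = 20 + 2·16 = 52
Stage 1: 20(ω_s−ω_c) = −52(ω_r−ω_c),  ω_s=0, ω_c=1
Stage 1: ω_r = 1 − (20/52)(0−1) = 18/13
  ⇒ ω_r¹/ω_c¹ = 18/13
Stage 2: N_ring = 25 + 2·15 = 55
Stage 2: 25(ω_s−ω_c) = −55(ω_r−ω_c),  ω_s=0, ω_r=1
Stage 2: 25(0−ω_c) = −55(1−ω_c)  ⇒  80ω_c = 55  ⇒  ω_c = 11/16
  ⇒ ω_c²/ω_r² = 11/16
Coupling ω_r² = ω_r¹ ⇒ overall = 18/13 × 11/16 = 99/104

99/104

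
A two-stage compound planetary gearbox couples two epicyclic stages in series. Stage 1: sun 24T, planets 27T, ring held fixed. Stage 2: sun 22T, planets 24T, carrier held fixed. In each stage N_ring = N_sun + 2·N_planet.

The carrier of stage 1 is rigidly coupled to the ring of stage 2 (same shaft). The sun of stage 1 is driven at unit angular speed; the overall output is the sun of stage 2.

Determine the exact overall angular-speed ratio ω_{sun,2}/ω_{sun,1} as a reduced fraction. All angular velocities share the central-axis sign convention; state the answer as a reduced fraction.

Stage 1: N_ring = 24 + 2·27 = 78
Stage 1: 24(ω_s−ω_c) = −78(ω_r−ω_c),  ω_r=0, ω_s=1
Stage 1: 24(1−ω_c) = −78(0−ω_c)  ⇒  102ω_c = 24  ⇒  ω_c = 4/17
  ⇒ ω_c¹/ω_s¹ = 4/17
Stage 2: N_ring = 22 + 2·24 = 70
Stage 2: 22(ω_s−ω_c) = −70(ω_r−ω_c),  ω_c=0, ω_r=1
Stage 2: ω_s = 0 − (70/22)(1−0) = -35/11
  ⇒ ω_s²/ω_r² = -35/11
Coupling ω_r² = ω_c¹ ⇒ overall = 4/17 × -35/11 = -140/187

-140/187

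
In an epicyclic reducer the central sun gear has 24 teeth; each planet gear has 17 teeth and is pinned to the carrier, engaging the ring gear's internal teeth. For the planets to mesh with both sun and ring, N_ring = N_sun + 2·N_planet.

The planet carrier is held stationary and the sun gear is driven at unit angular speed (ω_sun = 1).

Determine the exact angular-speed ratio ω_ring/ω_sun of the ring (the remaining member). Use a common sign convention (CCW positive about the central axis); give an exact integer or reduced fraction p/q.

N_ring = 24 + 2·17 = 58
24(ω_s−ω_c) = −58(ω_r−ω_c),  ω_c=0, ω_s=1
ω_r = 0 − (24/58)(1−0) = -12/29
ω_r/ω_s = -12/29

-12/29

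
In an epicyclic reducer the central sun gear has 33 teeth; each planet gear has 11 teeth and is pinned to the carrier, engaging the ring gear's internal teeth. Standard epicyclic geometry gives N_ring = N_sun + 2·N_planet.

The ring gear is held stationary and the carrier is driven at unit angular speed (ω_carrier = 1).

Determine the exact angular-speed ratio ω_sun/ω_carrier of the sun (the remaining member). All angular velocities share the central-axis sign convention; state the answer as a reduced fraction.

N_ring = 33 + 2·11 = 55
33(ω_s−ω_c) = −55(ω_r−ω_c),  ω_r=0, ω_c=1
ω_s = 1 − (55/33)(0−1) = 8/3
ω_s/ω_c = 8/3

8/3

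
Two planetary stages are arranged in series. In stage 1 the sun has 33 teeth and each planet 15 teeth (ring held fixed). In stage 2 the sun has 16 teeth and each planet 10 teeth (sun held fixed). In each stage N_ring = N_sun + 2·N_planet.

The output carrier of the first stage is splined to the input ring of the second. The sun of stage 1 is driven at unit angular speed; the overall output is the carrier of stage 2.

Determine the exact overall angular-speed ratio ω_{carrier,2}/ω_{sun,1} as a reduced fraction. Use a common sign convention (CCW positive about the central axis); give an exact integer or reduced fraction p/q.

Stage 1: N_ring = 33 + 2·15 = 63
Stage 1: 33(ω_s−ω_c) = −63(ω_r−ω_c),  ω_r=0, ω_s=1
Stage 1: 33(1−ω_c) = −63(0−ω_c)  ⇒  96ω_c = 33  ⇒  ω_c = 11/32
  ⇒ ω_c¹/ω_s¹ = 11/32
Stage 2: N_ring = 16 + 2·10 = 36
Stage 2: 16(ω_s−ω_c) = −36(ω_r−ω_c),  ω_s=0, ω_r=1
Stage 2: 16(0−ω_c) = −36(1−ω_c)  ⇒  52ω_c = 36  ⇒  ω_c = 9/13
  ⇒ ω_c²/ω_r² = 9/13
Coupling ω_r² = ω_c¹ ⇒ overall = 11/32 × 9/13 = 99/416

99/416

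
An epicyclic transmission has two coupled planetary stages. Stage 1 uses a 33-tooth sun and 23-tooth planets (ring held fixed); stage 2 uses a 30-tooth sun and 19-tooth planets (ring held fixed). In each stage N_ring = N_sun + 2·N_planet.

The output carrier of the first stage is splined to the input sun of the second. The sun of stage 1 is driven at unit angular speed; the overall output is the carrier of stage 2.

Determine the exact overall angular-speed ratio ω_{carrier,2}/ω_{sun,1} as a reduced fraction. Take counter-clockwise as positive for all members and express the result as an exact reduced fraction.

495/5488

Stage 1: N_ring = 33 + 2·23 = 79
Stage 1: 33(ω_s−ω_c) = −79(ω_r−ω_c),  ω_r=0, ω_s=1
Stage 1: 33(1−ω_c) = −79(0−ω_c)  ⇒  112ω_c = 33  ⇒  ω_c = 33/112
  ⇒ ω_c¹/ω_s¹ = 33/112
Stage 2: N_ring = 30 + 2·19 = 68
Stage 2: 30(ω_s−ω_c) = −68(ω_r−ω_c),  ω_r=0, ω_s=1
Stage 2: 30(1−ω_c) = −68(0−ω_c)  ⇒  98ω_c = 30  ⇒  ω_c = 15/49
  ⇒ ω_c²/ω_s² = 15/49
Coupling ω_s² = ω_c¹ ⇒ overall = 33/112 × 15/49 = 495/5488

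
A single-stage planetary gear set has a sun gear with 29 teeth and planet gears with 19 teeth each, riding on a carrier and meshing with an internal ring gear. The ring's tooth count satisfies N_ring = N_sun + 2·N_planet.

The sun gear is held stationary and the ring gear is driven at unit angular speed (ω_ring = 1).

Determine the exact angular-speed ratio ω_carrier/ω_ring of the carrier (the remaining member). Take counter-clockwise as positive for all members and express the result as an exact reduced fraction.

67/96

N_ring = 29 + 2·19 = 67
29(ω_s−ω_c) = −67(ω_r−ω_c),  ω_s=0, ω_r=1
29(0−ω_c) = −67(1−ω_c)  ⇒  96ω_c = 67  ⇒  ω_c = 67/96
ω_c/ω_r = 67/96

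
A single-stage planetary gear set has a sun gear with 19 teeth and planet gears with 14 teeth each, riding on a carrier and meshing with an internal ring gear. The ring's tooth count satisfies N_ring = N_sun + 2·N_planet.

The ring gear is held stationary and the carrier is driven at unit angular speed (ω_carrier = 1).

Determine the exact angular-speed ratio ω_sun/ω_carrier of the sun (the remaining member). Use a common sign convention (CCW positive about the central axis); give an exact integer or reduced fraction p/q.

N_ring = 19 + 2·14 = 47
19(ω_s−ω_c) = −47(ω_r−ω_c),  ω_r=0, ω_c=1
ω_s = 1 − (47/19)(0−1) = 66/19
ω_s/ω_c = 66/19

66/19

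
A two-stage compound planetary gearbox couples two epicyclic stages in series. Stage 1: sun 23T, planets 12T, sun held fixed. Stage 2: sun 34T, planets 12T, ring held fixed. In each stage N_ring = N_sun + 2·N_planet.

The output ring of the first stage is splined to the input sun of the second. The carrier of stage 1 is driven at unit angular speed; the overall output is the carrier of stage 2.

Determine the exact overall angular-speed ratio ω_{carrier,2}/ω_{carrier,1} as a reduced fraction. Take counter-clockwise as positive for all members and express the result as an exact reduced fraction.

Stage 1: N_ring = 23 + 2·12 = 47
Stage 1: 23(ω_s−ω_c) = −47(ω_r−ω_c),  ω_s=0, ω_c=1
Stage 1: ω_r = 1 − (23/47)(0−1) = 70/47
  ⇒ ω_r¹/ω_c¹ = 70/47
Stage 2: N_ring = 34 + 2·12 = 58
Stage 2: 34(ω_s−ω_c) = −58(ω_r−ω_c),  ω_r=0, ω_s=1
Stage 2: 34(1−ω_c) = −58(0−ω_c)  ⇒  92ω_c = 34  ⇒  ω_c = 17/46
  ⇒ ω_c²/ω_s² = 17/46
Coupling ω_s² = ω_r¹ ⇒ overall = 70/47 × 17/46 = 595/1081

595/1081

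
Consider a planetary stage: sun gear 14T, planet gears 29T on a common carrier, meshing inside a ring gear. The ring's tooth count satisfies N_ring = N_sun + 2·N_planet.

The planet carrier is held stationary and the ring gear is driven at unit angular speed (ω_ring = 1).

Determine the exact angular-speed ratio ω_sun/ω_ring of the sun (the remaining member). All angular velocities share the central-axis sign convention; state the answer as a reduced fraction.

-36/7

N_ring = 14 + 2·29 = 72
14(ω_s−ω_c) = −72(ω_r−ω_c),  ω_c=0, ω_r=1
ω_s = 0 − (72/14)(1−0) = -36/7
ω_s/ω_r = -36/7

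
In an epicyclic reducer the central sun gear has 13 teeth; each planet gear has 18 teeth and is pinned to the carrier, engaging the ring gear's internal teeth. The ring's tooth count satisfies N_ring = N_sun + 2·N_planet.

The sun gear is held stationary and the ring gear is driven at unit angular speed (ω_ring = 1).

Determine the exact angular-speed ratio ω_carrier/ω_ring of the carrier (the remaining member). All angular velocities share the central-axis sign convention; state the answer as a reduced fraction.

49/62

N_ring = 13 + 2·18 = 49
13(ω_s−ω_c) = −49(ω_r−ω_c),  ω_s=0, ω_r=1
13(0−ω_c) = −49(1−ω_c)  ⇒  62ω_c = 49  ⇒  ω_c = 49/62
ω_c/ω_r = 49/62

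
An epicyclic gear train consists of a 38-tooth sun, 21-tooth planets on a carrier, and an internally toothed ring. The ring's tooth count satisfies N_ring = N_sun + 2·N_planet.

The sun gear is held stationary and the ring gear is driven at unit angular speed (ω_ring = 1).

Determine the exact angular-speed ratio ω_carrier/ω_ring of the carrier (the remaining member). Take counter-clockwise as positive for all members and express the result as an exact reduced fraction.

40/59

N_ring = 38 + 2·21 = 80
38(ω_s−ω_c) = −80(ω_r−ω_c),  ω_s=0, ω_r=1
38(0−ω_c) = −80(1−ω_c)  ⇒  118ω_c = 80  ⇒  ω_c = 40/59
ω_c/ω_r = 40/59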